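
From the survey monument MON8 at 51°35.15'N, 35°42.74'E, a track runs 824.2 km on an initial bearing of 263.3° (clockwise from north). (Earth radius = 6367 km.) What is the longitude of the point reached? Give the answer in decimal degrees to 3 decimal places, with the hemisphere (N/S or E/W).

24.173°E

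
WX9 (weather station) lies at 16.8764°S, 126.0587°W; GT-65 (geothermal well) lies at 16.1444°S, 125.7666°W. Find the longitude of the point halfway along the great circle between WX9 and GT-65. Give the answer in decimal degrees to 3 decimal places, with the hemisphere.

125.912°W

Bx = cos φ₂ cos Δλ = 0.960551,  By = cos φ₂ sin Δλ = 0.004897
φₘ = atan2(sin φ₁ + sin φ₂, √((cos φ₁ + Bx)² + By²)) = -16.51045°
λₘ = λ₁ + atan2(By, cos φ₁ + Bx) = -125.91237°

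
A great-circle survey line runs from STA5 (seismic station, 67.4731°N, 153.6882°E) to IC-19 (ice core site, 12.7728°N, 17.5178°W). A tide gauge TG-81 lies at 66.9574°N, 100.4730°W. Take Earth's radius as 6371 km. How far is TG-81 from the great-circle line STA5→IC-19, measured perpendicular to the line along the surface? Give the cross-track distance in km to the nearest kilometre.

2906 km

δ₁₃ = central angle STA5→TG-81 = 0.628223 rad  (haversine)
θ₁₃ = bearing STA5→TG-81 = 39.845°,  θ₁₂ = bearing STA5→IC-19 = 351.305°
dₓₜ = R·arcsin(sin δ₁₃ · sin(θ₁₃ − θ₁₂)) = 6371·arcsin(0.58771·sin(-311.460°)) = 2905.743 km
|dₓₜ| = 2905.743 km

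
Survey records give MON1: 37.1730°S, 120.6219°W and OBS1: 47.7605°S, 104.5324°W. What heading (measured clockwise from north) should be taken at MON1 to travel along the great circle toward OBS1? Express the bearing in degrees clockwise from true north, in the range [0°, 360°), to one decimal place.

Δλ = 16.0895°
y = sin Δλ · cos φ₂ = 0.186301
x = cos φ₁ sin φ₂ − sin φ₁ cos φ₂ cos Δλ = -0.199647
θ = atan2(y, x) = 136.9804° → 136.9804° (mod 360°)

137.0°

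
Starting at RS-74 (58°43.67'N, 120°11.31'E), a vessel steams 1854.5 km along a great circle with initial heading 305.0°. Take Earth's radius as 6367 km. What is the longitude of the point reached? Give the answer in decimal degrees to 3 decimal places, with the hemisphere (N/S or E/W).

RS-74: φ = +58.72783°, λ = +120.18850°
δ = d/R = 1854.5/6367 = 0.291267 rad
φ₂ = arcsin(sin φ₁ cos δ + cos φ₁ sin δ cos θ)
   = arcsin(0.85471·0.95788 + 0.51910·0.28717·0.57358) = 64.71761°
λ₂ = λ₁ + atan2(sin θ sin δ cos φ₁, cos δ − sin φ₁ sin φ₂) = 86.76700°

86.767°E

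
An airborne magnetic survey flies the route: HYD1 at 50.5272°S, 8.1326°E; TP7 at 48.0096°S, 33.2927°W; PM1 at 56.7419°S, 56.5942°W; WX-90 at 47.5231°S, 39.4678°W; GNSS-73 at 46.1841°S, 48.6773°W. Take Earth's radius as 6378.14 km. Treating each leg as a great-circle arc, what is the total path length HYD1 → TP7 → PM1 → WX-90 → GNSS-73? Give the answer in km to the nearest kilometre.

HYD1→TP7: c = 0.467641 rad, d = 2982.68 km
TP7→PM1: c = 0.289161 rad, d = 1844.31 km
PM1→WX-90: c = 0.242827 rad, d = 1548.79 km
WX-90→GNSS-73: c = 0.112306 rad, d = 716.30 km
Total = 2982.68 + 1844.31 + 1548.79 + 716.30 = 7092.08 km

7092 km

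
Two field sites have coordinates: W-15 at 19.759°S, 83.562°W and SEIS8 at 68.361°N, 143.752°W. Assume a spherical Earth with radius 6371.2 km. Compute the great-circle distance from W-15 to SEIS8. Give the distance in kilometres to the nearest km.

10914 km

Δφ = 88.1200°,  Δλ = -60.1900°
a = sin²(Δφ/2) + cos φ₁ cos φ₂ sin²(Δλ/2) = 0.570857
c = 2·arcsin(√a) = 1.712989 rad = 98.1471°
d = R·c = 6371.2 × 1.712989 = 10913.8 km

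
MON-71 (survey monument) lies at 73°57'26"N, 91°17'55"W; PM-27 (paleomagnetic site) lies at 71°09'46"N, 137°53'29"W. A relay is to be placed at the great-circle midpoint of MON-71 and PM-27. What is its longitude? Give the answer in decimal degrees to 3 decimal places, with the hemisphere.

116.510°W

MON-71: φ = +73.95722°, λ = -91.29861°
PM-27: φ = +71.16278°, λ = -137.89139°
Bx = cos φ₂ cos Δλ = 0.221877,  By = cos φ₂ sin Δλ = -0.234569
φₘ = atan2(sin φ₁ + sin φ₂, √((cos φ₁ + Bx)² + By²)) = 73.89673°
λₘ = λ₁ + atan2(By, cos φ₁ + Bx) = -116.50980°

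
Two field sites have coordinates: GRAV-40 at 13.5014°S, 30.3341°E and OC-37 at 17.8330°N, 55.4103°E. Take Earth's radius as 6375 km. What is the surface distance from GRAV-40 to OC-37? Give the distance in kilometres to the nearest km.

4442 km

Δφ = 31.3344°,  Δλ = 25.0762°
a = sin²(Δφ/2) + cos φ₁ cos φ₂ sin²(Δλ/2) = 0.116550
c = 2·arcsin(√a) = 0.696800 rad = 39.9237°
d = R·c = 6375 × 0.696800 = 4442.1 km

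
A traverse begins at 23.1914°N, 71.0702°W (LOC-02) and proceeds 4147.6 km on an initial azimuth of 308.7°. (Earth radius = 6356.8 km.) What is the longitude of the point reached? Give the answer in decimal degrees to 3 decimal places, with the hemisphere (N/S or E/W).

δ = d/R = 4147.6/6356.8 = 0.652467 rad
φ₂ = arcsin(sin φ₁ cos δ + cos φ₁ sin δ cos θ)
   = arcsin(0.39380·0.79459 + 0.91919·0.60715·0.62524) = 41.44128°
λ₂ = λ₁ + atan2(sin θ sin δ cos φ₁, cos δ − sin φ₁ sin φ₂) = -110.27474°

110.275°W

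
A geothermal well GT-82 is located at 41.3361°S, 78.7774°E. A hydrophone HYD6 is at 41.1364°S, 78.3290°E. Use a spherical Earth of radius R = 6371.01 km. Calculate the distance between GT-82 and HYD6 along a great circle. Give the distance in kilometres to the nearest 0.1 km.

Δφ = 0.1997°,  Δλ = -0.4484°
a = sin²(Δφ/2) + cos φ₁ cos φ₂ sin²(Δλ/2) = 0.000012
c = 2·arcsin(√a) = 0.006840 rad = 0.3919°
d = R·c = 6371.01 × 0.006840 = 43.6 km

43.6 km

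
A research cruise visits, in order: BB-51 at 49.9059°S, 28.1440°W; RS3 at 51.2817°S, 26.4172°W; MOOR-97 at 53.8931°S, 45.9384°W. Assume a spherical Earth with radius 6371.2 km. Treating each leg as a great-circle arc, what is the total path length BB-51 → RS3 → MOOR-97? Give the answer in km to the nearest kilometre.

1541 km

BB-51→RS3: c = 0.030700 rad, d = 195.60 km
RS3→MOOR-97: c = 0.211230 rad, d = 1345.79 km
Total = 195.60 + 1345.79 = 1541.39 km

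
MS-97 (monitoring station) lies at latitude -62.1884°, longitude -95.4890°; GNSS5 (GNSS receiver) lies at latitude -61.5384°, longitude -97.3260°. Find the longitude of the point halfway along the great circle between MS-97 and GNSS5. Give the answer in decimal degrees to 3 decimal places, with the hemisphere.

Bx = cos φ₂ cos Δλ = 0.476325,  By = cos φ₂ sin Δλ = -0.015277
φₘ = atan2(sin φ₁ + sin φ₂, √((cos φ₁ + Bx)² + By²)) = -61.86646°
λₘ = λ₁ + atan2(By, cos φ₁ + Bx) = -96.41724°

96.417°W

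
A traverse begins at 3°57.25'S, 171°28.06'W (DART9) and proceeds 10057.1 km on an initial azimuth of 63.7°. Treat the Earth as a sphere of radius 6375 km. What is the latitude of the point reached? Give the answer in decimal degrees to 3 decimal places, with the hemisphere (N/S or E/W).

DART9: φ = -3.95417°, λ = -171.46767°
δ = d/R = 10057.1/6375 = 1.577584 rad
φ₂ = arcsin(sin φ₁ cos δ + cos φ₁ sin δ cos θ)
   = arcsin(-0.06896·-0.00679 + 0.99762·0.99998·0.44307) = 26.26186°
λ₂ = λ₁ + atan2(sin θ sin δ cos φ₁, cos δ − sin φ₁ sin φ₂) = -82.98723°

26.262°N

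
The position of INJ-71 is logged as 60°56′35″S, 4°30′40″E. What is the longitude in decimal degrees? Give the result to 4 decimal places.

4.5111°E

4° + 30′/60 + 40″/3600 = 4 + 0.50000 + 0.01111 = 4.5111°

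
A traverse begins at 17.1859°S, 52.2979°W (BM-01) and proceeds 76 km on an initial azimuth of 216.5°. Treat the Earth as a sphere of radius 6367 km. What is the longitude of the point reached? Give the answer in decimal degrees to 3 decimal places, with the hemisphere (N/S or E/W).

52.725°W

δ = d/R = 76/6367 = 0.011937 rad
φ₂ = arcsin(sin φ₁ cos δ + cos φ₁ sin δ cos θ)
   = arcsin(-0.29547·0.99993 + 0.95535·0.01194·-0.80386) = -17.73522°
λ₂ = λ₁ + atan2(sin θ sin δ cos φ₁, cos δ − sin φ₁ sin φ₂) = -52.72500°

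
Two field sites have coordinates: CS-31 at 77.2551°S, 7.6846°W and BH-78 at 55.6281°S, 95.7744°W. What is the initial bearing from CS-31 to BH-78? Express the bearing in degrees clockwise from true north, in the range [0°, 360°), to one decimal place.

253.8°

Δλ = -88.0898°
y = sin Δλ · cos φ₂ = -0.564249
x = cos φ₁ sin φ₂ − sin φ₁ cos φ₂ cos Δλ = -0.163735
θ = atan2(y, x) = -106.1818° → 253.8182° (mod 360°)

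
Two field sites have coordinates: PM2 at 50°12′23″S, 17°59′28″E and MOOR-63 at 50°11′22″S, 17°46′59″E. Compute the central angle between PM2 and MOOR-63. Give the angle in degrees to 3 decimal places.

0.134°

PM2: φ = -50.20639°, λ = +17.99111°
MOOR-63: φ = -50.18944°, λ = +17.78306°
Δφ = 0.0169°,  Δλ = -0.2081°
a = sin²(Δφ/2) + cos φ₁ cos φ₂ sin²(Δλ/2) = 0.000001
c = 2·arcsin(√a) = 0.002343 rad = 0.1343°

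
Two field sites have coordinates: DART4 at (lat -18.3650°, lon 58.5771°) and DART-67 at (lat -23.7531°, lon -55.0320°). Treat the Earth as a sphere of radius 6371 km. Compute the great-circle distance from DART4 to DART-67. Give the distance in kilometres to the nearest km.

11427 km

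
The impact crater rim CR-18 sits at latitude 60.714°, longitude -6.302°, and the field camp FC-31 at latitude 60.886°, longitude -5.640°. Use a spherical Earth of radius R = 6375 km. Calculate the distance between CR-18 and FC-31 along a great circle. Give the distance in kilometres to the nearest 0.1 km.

Δφ = 0.1720°,  Δλ = 0.6620°
a = sin²(Δφ/2) + cos φ₁ cos φ₂ sin²(Δλ/2) = 0.000010
c = 2·arcsin(√a) = 0.006386 rad = 0.3659°
d = R·c = 6375 × 0.006386 = 40.7 km

40.7 km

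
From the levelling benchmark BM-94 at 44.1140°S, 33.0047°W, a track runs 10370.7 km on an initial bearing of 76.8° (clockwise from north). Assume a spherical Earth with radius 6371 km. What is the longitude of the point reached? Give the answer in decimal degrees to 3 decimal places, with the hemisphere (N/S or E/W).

δ = d/R = 10370.7/6371 = 1.627798 rad
φ₂ = arcsin(sin φ₁ cos δ + cos φ₁ sin δ cos θ)
   = arcsin(-0.69609·-0.05697 + 0.71796·0.99838·0.22835) = 11.73212°
λ₂ = λ₁ + atan2(sin θ sin δ cos φ₁, cos δ − sin φ₁ sin φ₂) = 50.08559°

50.086°E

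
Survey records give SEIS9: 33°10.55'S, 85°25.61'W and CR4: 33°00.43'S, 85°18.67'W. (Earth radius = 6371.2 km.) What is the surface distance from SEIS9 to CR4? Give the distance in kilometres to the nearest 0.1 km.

21.6 km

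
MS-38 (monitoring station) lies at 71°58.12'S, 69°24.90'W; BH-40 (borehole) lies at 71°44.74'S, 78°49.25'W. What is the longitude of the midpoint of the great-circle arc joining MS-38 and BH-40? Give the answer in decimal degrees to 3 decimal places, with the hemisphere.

MS-38: φ = -71.96867°, λ = -69.41500°
BH-40: φ = -71.74567°, λ = -78.82083°
Bx = cos φ₂ cos Δλ = 0.309024,  By = cos φ₂ sin Δλ = -0.051191
φₘ = atan2(sin φ₁ + sin φ₂, √((cos φ₁ + Bx)² + By²)) = -71.91426°
λₘ = λ₁ + atan2(By, cos φ₁ + Bx) = -74.14591°

74.146°W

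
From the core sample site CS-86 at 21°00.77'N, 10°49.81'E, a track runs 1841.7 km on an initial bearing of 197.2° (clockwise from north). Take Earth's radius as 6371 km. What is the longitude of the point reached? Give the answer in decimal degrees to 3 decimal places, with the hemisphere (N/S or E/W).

5.975°E

CS-86: φ = +21.01283°, λ = +10.83017°
δ = d/R = 1841.7/6371 = 0.289075 rad
φ₂ = arcsin(sin φ₁ cos δ + cos φ₁ sin δ cos θ)
   = arcsin(0.35858·0.95851 + 0.93350·0.28507·-0.95528) = 5.13429°
λ₂ = λ₁ + atan2(sin θ sin δ cos φ₁, cos δ − sin φ₁ sin φ₂) = 5.97508°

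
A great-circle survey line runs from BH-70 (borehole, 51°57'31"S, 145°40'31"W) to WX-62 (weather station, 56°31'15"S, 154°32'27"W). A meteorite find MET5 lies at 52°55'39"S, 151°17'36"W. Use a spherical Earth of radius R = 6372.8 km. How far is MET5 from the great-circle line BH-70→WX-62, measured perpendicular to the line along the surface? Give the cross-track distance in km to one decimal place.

BH-70: φ = -51.95861°, λ = -145.67528°
WX-62: φ = -56.52083°, λ = -154.54083°
MET5: φ = -52.92750°, λ = -151.29333°
δ₁₃ = central angle BH-70→MET5 = 0.062096 rad  (haversine)
θ₁₃ = bearing BH-70→MET5 = 251.987°,  θ₁₂ = bearing BH-70→WX-62 = 225.096°
dₓₜ = R·arcsin(sin δ₁₃ · sin(θ₁₃ − θ₁₂)) = 6372.8·arcsin(0.06206·sin(26.891°)) = 178.894 km
|dₓₜ| = 178.894 km

178.9 km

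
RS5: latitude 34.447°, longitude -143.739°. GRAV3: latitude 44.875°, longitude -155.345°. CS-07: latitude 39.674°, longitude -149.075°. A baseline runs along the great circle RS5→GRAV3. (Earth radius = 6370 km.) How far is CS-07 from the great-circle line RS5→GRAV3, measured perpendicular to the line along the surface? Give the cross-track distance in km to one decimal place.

7.7 km

δ₁₃ = central angle RS5→CS-07 = 0.117618 rad  (haversine)
θ₁₃ = bearing RS5→CS-07 = 322.413°,  θ₁₂ = bearing RS5→GRAV3 = 323.001°
dₓₜ = R·arcsin(sin δ₁₃ · sin(θ₁₃ − θ₁₂)) = 6370·arcsin(0.11735·sin(-0.588°)) = -7.670 km
|dₓₜ| = 7.670 km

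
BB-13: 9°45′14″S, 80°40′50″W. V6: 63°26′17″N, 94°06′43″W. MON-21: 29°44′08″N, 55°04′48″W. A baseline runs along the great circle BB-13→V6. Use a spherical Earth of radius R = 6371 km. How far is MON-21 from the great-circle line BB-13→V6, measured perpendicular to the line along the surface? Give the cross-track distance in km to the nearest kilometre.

2904 km

BB-13: φ = -9.75389°, λ = -80.68056°
V6: φ = +63.43806°, λ = -94.11194°
MON-21: φ = +29.73556°, λ = -55.08000°
δ₁₃ = central angle BB-13→MON-21 = 0.812440 rad  (haversine)
θ₁₃ = bearing BB-13→MON-21 = 31.120°,  θ₁₂ = bearing BB-13→V6 = 353.794°
dₓₜ = R·arcsin(sin δ₁₃ · sin(θ₁₃ − θ₁₂)) = 6371·arcsin(0.72597·sin(-322.675°)) = 2903.922 km
|dₓₜ| = 2903.922 km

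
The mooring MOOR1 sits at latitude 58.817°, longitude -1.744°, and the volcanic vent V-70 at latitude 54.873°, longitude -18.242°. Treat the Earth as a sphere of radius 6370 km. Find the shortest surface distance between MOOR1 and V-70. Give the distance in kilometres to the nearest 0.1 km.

Δφ = -3.9440°,  Δλ = -16.4980°
a = sin²(Δφ/2) + cos φ₁ cos φ₂ sin²(Δλ/2) = 0.007317
c = 2·arcsin(√a) = 0.171287 rad = 9.8140°
d = R·c = 6370 × 0.171287 = 1091.1 km

1091.1 km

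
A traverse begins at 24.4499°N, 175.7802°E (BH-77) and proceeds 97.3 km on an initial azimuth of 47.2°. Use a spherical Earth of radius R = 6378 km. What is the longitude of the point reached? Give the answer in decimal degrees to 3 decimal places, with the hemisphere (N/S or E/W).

δ = d/R = 97.3/6378 = 0.015256 rad
φ₂ = arcsin(sin φ₁ cos δ + cos φ₁ sin δ cos θ)
   = arcsin(0.41390·0.99988 + 0.91032·0.01525·0.67944) = 25.04213°
λ₂ = λ₁ + atan2(sin θ sin δ cos φ₁, cos δ − sin φ₁ sin φ₂) = 176.48807°

176.488°E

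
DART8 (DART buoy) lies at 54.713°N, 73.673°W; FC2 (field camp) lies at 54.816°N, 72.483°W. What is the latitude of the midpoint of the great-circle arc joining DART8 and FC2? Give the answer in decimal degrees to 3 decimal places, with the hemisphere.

54.766°N

Bx = cos φ₂ cos Δλ = 0.576080,  By = cos φ₂ sin Δλ = 0.011967
φₘ = atan2(sin φ₁ + sin φ₂, √((cos φ₁ + Bx)² + By²)) = 54.76596°
λₘ = λ₁ + atan2(By, cos φ₁ + Bx) = -73.07876°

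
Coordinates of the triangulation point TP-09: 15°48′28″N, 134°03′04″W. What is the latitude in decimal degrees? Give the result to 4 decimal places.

15° + 48′/60 + 28″/3600 = 15 + 0.80000 + 0.00778 = 15.8078°

15.8078°N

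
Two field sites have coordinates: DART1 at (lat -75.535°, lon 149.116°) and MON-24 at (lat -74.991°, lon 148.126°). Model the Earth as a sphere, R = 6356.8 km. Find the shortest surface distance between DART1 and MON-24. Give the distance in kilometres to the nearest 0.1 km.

66.5 km

Δφ = 0.5440°,  Δλ = -0.9900°
a = sin²(Δφ/2) + cos φ₁ cos φ₂ sin²(Δλ/2) = 0.000027
c = 2·arcsin(√a) = 0.010462 rad = 0.5994°
d = R·c = 6356.8 × 0.010462 = 66.5 km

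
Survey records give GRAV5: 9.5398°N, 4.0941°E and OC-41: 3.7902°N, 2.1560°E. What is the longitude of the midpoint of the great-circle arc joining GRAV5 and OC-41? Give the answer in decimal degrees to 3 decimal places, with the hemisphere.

3.119°E

Bx = cos φ₂ cos Δλ = 0.997242,  By = cos φ₂ sin Δλ = -0.033746
φₘ = atan2(sin φ₁ + sin φ₂, √((cos φ₁ + Bx)² + By²)) = 6.66594°
λₘ = λ₁ + atan2(By, cos φ₁ + Bx) = 3.11936°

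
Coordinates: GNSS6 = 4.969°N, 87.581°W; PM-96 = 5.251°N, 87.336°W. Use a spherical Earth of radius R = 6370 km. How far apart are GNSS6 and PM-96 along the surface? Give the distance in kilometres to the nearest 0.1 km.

41.5 km

Δφ = 0.2820°,  Δλ = 0.2450°
a = sin²(Δφ/2) + cos φ₁ cos φ₂ sin²(Δλ/2) = 0.000011
c = 2·arcsin(√a) = 0.006509 rad = 0.3729°
d = R·c = 6370 × 0.006509 = 41.5 km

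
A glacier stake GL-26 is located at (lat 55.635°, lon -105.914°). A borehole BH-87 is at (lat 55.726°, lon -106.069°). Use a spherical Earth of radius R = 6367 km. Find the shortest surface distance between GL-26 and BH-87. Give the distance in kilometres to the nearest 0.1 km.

14.0 km

Δφ = 0.0910°,  Δλ = -0.1550°
a = sin²(Δφ/2) + cos φ₁ cos φ₂ sin²(Δλ/2) = 0.000001
c = 2·arcsin(√a) = 0.002202 rad = 0.1262°
d = R·c = 6367 × 0.002202 = 14.0 km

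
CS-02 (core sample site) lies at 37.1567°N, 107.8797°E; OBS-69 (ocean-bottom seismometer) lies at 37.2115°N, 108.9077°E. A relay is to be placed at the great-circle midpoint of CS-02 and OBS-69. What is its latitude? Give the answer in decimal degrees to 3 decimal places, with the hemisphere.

37.185°N

Bx = cos φ₂ cos Δλ = 0.796280,  By = cos φ₂ sin Δλ = 0.014288
φₘ = atan2(sin φ₁ + sin φ₂, √((cos φ₁ + Bx)² + By²)) = 37.18521°
λₘ = λ₁ + atan2(By, cos φ₁ + Bx) = 108.39351°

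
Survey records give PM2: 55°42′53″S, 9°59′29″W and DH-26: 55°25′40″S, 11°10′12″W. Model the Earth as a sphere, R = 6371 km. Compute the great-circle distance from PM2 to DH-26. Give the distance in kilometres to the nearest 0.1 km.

PM2: φ = -55.71472°, λ = -9.99139°
DH-26: φ = -55.42778°, λ = -11.17000°
Δφ = 0.2869°,  Δλ = -1.1786°
a = sin²(Δφ/2) + cos φ₁ cos φ₂ sin²(Δλ/2) = 0.000040
c = 2·arcsin(√a) = 0.012662 rad = 0.7255°
d = R·c = 6371 × 0.012662 = 80.7 km

80.7 km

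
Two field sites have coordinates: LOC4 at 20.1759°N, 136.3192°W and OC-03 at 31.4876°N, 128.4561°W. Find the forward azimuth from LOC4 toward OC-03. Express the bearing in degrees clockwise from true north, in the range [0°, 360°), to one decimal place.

Δλ = 7.8631°
y = sin Δλ · cos φ₂ = 0.116662
x = cos φ₁ sin φ₂ − sin φ₁ cos φ₂ cos Δλ = 0.198912
θ = atan2(y, x) = 30.3917° → 30.3917° (mod 360°)

30.4°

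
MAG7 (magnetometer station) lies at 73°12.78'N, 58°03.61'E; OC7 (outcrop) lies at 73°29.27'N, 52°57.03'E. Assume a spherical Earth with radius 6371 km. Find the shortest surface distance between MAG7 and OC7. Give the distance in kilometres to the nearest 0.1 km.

165.6 km

MAG7: φ = +73.21300°, λ = +58.06017°
OC7: φ = +73.48783°, λ = +52.95050°
Δφ = 0.2748°,  Δλ = -5.1097°
a = sin²(Δφ/2) + cos φ₁ cos φ₂ sin²(Δλ/2) = 0.000169
c = 2·arcsin(√a) = 0.025990 rad = 1.4891°
d = R·c = 6371 × 0.025990 = 165.6 km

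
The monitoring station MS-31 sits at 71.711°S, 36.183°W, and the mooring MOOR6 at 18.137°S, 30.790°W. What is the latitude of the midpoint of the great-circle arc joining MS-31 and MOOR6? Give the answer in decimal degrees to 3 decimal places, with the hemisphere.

Bx = cos φ₂ cos Δλ = 0.946108,  By = cos φ₂ sin Δλ = 0.089317
φₘ = atan2(sin φ₁ + sin φ₂, √((cos φ₁ + Bx)² + By²)) = -44.94768°
λₘ = λ₁ + atan2(By, cos φ₁ + Bx) = -32.12803°

44.948°S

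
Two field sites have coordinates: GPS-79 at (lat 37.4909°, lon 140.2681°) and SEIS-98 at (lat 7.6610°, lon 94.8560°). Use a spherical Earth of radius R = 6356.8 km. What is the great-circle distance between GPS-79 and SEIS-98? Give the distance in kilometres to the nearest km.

5627 km

Δφ = -29.8299°,  Δλ = -45.4121°
a = sin²(Δφ/2) + cos φ₁ cos φ₂ sin²(Δλ/2) = 0.183415
c = 2·arcsin(√a) = 0.885154 rad = 50.7156°
d = R·c = 6356.8 × 0.885154 = 5626.7 km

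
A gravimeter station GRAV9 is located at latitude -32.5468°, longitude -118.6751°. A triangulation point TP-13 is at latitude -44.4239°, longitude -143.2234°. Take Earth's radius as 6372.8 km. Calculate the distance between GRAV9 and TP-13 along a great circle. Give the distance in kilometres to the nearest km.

2498 km

Δφ = -11.8771°,  Δλ = -24.5483°
a = sin²(Δφ/2) + cos φ₁ cos φ₂ sin²(Δλ/2) = 0.037912
c = 2·arcsin(√a) = 0.391925 rad = 22.4556°
d = R·c = 6372.8 × 0.391925 = 2497.7 km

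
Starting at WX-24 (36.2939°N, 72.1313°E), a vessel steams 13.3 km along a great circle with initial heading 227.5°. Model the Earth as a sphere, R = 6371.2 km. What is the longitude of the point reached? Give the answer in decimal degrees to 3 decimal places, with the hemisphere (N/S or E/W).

72.022°E

δ = d/R = 13.3/6371.2 = 0.002088 rad
φ₂ = arcsin(sin φ₁ cos δ + cos φ₁ sin δ cos θ)
   = arcsin(0.59193·1.00000 + 0.80599·0.00209·-0.67559) = 36.21305°
λ₂ = λ₁ + atan2(sin θ sin δ cos φ₁, cos δ − sin φ₁ sin φ₂) = 72.02200°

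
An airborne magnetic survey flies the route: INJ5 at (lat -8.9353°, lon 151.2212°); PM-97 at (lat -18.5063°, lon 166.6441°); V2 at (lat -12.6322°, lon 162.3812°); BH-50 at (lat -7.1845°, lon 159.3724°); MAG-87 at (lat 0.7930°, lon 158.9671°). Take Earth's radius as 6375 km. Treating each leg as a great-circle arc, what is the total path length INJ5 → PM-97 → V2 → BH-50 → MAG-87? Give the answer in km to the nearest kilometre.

4352 km

INJ5→PM-97: c = 0.309959 rad, d = 1975.99 km
PM-97→V2: c = 0.125068 rad, d = 797.31 km
V2→BH-50: c = 0.108231 rad, d = 689.98 km
BH-50→MAG-87: c = 0.139412 rad, d = 888.75 km
Total = 1975.99 + 797.31 + 689.98 + 888.75 = 4352.02 km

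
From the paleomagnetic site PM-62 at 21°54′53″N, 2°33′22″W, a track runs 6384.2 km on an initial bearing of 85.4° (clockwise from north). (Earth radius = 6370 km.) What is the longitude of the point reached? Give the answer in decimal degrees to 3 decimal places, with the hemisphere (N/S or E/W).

PM-62: φ = +21.91472°, λ = -2.55611°
δ = d/R = 6384.2/6370 = 1.002229 rad
φ₂ = arcsin(sin φ₁ cos δ + cos φ₁ sin δ cos θ)
   = arcsin(0.37323·0.53843 + 0.92774·0.84267·0.08020) = 15.28690°
λ₂ = λ₁ + atan2(sin θ sin δ cos φ₁, cos δ − sin φ₁ sin φ₂) = 57.99198°

57.992°E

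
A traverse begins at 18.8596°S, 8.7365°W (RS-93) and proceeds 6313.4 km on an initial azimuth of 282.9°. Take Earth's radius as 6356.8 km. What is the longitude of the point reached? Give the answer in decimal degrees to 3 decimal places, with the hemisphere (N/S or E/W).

63.484°W

δ = d/R = 6313.4/6356.8 = 0.993173 rad
φ₂ = arcsin(sin φ₁ cos δ + cos φ₁ sin δ cos θ)
   = arcsin(-0.32325·0.54603 + 0.94631·0.83776·0.22325) = 0.02772°
λ₂ = λ₁ + atan2(sin θ sin δ cos φ₁, cos δ − sin φ₁ sin φ₂) = -63.48422°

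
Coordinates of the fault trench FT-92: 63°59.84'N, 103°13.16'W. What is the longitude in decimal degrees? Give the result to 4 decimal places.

103.2193°W

103° + 13.16′/60 = 103 + 0.21933 = 103.2193°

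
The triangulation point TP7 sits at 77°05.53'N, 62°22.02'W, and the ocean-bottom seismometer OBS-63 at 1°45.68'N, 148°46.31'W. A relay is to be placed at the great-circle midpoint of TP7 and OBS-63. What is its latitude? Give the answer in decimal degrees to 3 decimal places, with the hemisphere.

44.094°N

TP7: φ = +77.09217°, λ = -62.36700°
OBS-63: φ = +1.76133°, λ = -148.77183°
Bx = cos φ₂ cos Δλ = 0.062677,  By = cos φ₂ sin Δλ = -0.997560
φₘ = atan2(sin φ₁ + sin φ₂, √((cos φ₁ + Bx)² + By²)) = 44.09437°
λₘ = λ₁ + atan2(By, cos φ₁ + Bx) = -136.36625°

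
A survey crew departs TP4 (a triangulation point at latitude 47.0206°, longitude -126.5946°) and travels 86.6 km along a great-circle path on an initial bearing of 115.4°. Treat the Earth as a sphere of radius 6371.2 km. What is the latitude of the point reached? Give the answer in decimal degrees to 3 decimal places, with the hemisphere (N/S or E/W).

46.682°N

δ = d/R = 86.6/6371.2 = 0.013592 rad
φ₂ = arcsin(sin φ₁ cos δ + cos φ₁ sin δ cos θ)
   = arcsin(0.73160·0.99991 + 0.68174·0.01359·-0.42894) = 46.68195°
λ₂ = λ₁ + atan2(sin θ sin δ cos φ₁, cos δ − sin φ₁ sin φ₂) = -125.56913°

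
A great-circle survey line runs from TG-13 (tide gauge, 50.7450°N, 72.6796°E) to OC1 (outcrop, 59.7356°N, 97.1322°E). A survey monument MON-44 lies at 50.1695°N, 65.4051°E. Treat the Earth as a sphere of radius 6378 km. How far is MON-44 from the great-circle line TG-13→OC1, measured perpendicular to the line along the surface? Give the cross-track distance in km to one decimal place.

321.3 km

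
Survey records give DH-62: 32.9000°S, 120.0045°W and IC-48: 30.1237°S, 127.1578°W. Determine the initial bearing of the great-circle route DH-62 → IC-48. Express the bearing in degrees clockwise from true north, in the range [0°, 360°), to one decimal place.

292.6°

Δλ = -7.1533°
y = sin Δλ · cos φ₂ = -0.107707
x = cos φ₁ sin φ₂ − sin φ₁ cos φ₂ cos Δλ = 0.044780
θ = atan2(y, x) = -67.4246° → 292.5754° (mod 360°)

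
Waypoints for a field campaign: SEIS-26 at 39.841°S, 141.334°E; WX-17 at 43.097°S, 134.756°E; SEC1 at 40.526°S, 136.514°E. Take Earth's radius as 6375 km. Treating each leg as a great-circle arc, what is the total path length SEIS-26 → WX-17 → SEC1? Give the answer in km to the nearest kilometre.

978 km

SEIS-26→WX-17: c = 0.103053 rad, d = 656.96 km
WX-17→SEC1: c = 0.050361 rad, d = 321.05 km
Total = 656.96 + 321.05 = 978.01 km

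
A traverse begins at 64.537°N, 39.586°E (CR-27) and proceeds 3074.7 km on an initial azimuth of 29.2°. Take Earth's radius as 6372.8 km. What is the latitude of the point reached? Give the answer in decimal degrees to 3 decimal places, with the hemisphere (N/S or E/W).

76.888°N

δ = d/R = 3074.7/6372.8 = 0.482472 rad
φ₂ = arcsin(sin φ₁ cos δ + cos φ₁ sin δ cos θ)
   = arcsin(0.90286·0.88585 + 0.42993·0.46397·0.87292) = 76.88765°
λ₂ = λ₁ + atan2(sin θ sin δ cos φ₁, cos δ − sin φ₁ sin φ₂) = 125.74848°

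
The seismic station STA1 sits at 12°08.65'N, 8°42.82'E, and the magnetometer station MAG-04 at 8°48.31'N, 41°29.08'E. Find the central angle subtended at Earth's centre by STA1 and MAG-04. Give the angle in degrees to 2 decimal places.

STA1: φ = +12.14417°, λ = +8.71367°
MAG-04: φ = +8.80517°, λ = +41.48467°
Δφ = -3.3390°,  Δλ = 32.7710°
a = sin²(Δφ/2) + cos φ₁ cos φ₂ sin²(Δλ/2) = 0.077731
c = 2·arcsin(√a) = 0.565093 rad = 32.3775°

32.38°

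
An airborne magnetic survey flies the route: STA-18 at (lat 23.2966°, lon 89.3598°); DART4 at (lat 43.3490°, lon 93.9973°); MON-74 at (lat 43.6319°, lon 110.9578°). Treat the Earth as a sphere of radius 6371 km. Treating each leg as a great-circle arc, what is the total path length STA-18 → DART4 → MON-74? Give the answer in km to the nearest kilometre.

3636 km

STA-18→DART4: c = 0.356303 rad, d = 2270.01 km
DART4→MON-74: c = 0.214440 rad, d = 1366.20 km
Total = 2270.01 + 1366.20 = 3636.20 km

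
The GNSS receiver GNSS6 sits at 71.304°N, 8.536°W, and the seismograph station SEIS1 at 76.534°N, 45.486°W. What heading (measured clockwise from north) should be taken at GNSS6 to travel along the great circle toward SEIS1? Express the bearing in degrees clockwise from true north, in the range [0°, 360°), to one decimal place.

314.1°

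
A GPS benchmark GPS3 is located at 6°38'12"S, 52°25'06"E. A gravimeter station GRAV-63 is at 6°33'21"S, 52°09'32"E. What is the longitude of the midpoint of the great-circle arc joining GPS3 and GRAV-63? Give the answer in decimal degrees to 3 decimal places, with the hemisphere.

GPS3: φ = -6.63667°, λ = +52.41833°
GRAV-63: φ = -6.55583°, λ = +52.15889°
Bx = cos φ₂ cos Δλ = 0.993451,  By = cos φ₂ sin Δλ = -0.004499
φₘ = atan2(sin φ₁ + sin φ₂, √((cos φ₁ + Bx)² + By²)) = -6.59627°
λₘ = λ₁ + atan2(By, cos φ₁ + Bx) = 52.28860°

52.289°E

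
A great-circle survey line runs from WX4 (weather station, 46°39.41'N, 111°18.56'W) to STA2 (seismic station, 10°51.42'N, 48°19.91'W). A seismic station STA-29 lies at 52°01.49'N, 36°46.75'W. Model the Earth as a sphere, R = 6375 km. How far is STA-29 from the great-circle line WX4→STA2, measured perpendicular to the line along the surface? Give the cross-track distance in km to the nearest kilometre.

WX4: φ = +46.65683°, λ = -111.30933°
STA2: φ = +10.85700°, λ = -48.33183°
STA-29: φ = +52.02483°, λ = -36.77917°
δ₁₃ = central angle WX4→STA-29 = 0.814916 rad  (haversine)
θ₁₃ = bearing WX4→STA-29 = 54.584°,  θ₁₂ = bearing WX4→STA2 = 102.579°
dₓₜ = R·arcsin(sin δ₁₃ · sin(θ₁₃ − θ₁₂)) = 6375·arcsin(0.72767·sin(-47.995°)) = -3641.978 km
|dₓₜ| = 3641.978 km

3642 km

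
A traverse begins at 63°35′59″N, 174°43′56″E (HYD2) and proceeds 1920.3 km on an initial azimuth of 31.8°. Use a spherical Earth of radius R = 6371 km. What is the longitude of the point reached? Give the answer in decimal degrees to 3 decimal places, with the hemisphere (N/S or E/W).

147.040°W

HYD2: φ = +63.59972°, λ = +174.73222°
δ = d/R = 1920.3/6371 = 0.301413 rad
φ₂ = arcsin(sin φ₁ cos δ + cos φ₁ sin δ cos θ)
   = arcsin(0.89571·0.95492 + 0.44464·0.29687·0.84989) = 75.35594°
λ₂ = λ₁ + atan2(sin θ sin δ cos φ₁, cos δ − sin φ₁ sin φ₂) = -147.04034°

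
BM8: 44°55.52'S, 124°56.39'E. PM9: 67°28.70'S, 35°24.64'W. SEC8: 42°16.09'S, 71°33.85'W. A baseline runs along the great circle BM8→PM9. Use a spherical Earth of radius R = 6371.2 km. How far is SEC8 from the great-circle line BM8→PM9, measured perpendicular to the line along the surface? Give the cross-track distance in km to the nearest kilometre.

BM8: φ = -44.92533°, λ = +124.93983°
PM9: φ = -67.47833°, λ = -35.41067°
SEC8: φ = -42.26817°, λ = -71.56417°
δ₁₃ = central angle BM8→SEC8 = 1.598176 rad  (haversine)
θ₁₃ = bearing BM8→SEC8 = 167.860°,  θ₁₂ = bearing BM8→PM9 = 188.067°
dₓₜ = R·arcsin(sin δ₁₃ · sin(θ₁₃ − θ₁₂)) = 6371.2·arcsin(0.99963·sin(-20.207°)) = -2246.090 km
|dₓₜ| = 2246.090 km

2246 km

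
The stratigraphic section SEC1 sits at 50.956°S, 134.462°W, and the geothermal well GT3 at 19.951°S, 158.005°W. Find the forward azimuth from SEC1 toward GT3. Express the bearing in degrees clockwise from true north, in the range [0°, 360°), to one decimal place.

320.4°

Δλ = -23.5430°
y = sin Δλ · cos φ₂ = -0.375465
x = cos φ₁ sin φ₂ − sin φ₁ cos φ₂ cos Δλ = 0.454344
θ = atan2(y, x) = -39.5700° → 320.4300° (mod 360°)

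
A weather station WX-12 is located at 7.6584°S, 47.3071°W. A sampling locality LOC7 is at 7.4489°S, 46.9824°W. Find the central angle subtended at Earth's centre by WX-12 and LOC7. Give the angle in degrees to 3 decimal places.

Δφ = 0.2095°,  Δλ = 0.3247°
a = sin²(Δφ/2) + cos φ₁ cos φ₂ sin²(Δλ/2) = 0.000011
c = 2·arcsin(√a) = 0.006703 rad = 0.3841°

0.384°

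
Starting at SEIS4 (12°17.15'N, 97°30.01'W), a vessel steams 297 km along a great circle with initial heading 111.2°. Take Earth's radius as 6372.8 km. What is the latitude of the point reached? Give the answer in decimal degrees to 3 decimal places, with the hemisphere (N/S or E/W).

11.309°N

SEIS4: φ = +12.28583°, λ = -97.50017°
δ = d/R = 297/6372.8 = 0.046604 rad
φ₂ = arcsin(sin φ₁ cos δ + cos φ₁ sin δ cos θ)
   = arcsin(0.21279·0.99891 + 0.97710·0.04659·-0.36162) = 11.30878°
λ₂ = λ₁ + atan2(sin θ sin δ cos φ₁, cos δ − sin φ₁ sin φ₂) = -94.96144°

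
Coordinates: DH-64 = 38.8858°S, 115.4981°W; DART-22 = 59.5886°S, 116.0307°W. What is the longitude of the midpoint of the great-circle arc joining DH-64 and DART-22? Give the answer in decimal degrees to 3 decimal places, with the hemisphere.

115.708°W

Bx = cos φ₂ cos Δλ = 0.506183,  By = cos φ₂ sin Δλ = -0.004705
φₘ = atan2(sin φ₁ + sin φ₂, √((cos φ₁ + Bx)² + By²)) = -49.23749°
λₘ = λ₁ + atan2(By, cos φ₁ + Bx) = -115.70797°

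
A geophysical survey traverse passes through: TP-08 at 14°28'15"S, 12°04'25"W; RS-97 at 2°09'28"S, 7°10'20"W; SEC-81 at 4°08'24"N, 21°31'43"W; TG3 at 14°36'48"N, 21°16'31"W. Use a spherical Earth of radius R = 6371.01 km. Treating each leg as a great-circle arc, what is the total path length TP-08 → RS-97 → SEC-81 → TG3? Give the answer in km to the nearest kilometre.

4378 km

TP-08: φ = -14.47083°, λ = -12.07361°
RS-97: φ = -2.15778°, λ = -7.17222°
SEC-81: φ = +4.14000°, λ = -21.52861°
TG3: φ = +14.61333°, λ = -21.27528°
TP-08→RS-97: c = 0.230909 rad, d = 1471.12 km
RS-97→SEC-81: c = 0.273465 rad, d = 1742.25 km
SEC-81→TG3: c = 0.182846 rad, d = 1164.91 km
Total = 1471.12 + 1742.25 + 1164.91 = 4378.28 km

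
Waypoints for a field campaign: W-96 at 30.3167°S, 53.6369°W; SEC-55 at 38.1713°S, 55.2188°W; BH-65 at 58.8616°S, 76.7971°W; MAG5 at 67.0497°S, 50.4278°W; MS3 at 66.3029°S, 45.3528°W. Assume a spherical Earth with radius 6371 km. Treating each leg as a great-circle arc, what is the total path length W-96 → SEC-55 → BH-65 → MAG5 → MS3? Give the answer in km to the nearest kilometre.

W-96→SEC-55: c = 0.138968 rad, d = 885.37 km
SEC-55→BH-65: c = 0.434662 rad, d = 2769.23 km
BH-65→MAG5: c = 0.250351 rad, d = 1594.99 km
MAG5→MS3: c = 0.037400 rad, d = 238.28 km
Total = 885.37 + 2769.23 + 1594.99 + 238.28 = 5487.86 km

5488 km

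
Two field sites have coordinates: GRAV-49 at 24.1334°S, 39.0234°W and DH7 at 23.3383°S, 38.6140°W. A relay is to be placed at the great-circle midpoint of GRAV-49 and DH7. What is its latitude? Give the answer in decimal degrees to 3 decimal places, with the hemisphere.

Bx = cos φ₂ cos Δλ = 0.918158,  By = cos φ₂ sin Δλ = 0.006561
φₘ = atan2(sin φ₁ + sin φ₂, √((cos φ₁ + Bx)² + By²)) = -23.73598°
λₘ = λ₁ + atan2(By, cos φ₁ + Bx) = -38.81808°

23.736°S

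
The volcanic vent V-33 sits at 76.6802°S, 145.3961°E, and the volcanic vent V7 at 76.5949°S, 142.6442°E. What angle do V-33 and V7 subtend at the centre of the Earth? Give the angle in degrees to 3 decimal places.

0.642°

Δφ = 0.0853°,  Δλ = -2.7519°
a = sin²(Δφ/2) + cos φ₁ cos φ₂ sin²(Δλ/2) = 0.000031
c = 2·arcsin(√a) = 0.011198 rad = 0.6416°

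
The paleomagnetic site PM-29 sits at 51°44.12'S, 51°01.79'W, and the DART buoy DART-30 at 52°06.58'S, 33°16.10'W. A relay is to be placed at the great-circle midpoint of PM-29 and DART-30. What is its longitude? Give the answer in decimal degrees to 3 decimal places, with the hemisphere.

PM-29: φ = -51.73533°, λ = -51.02983°
DART-30: φ = -52.10967°, λ = -33.26833°
Bx = cos φ₂ cos Δλ = 0.584878,  By = cos φ₂ sin Δλ = 0.187350
φₘ = atan2(sin φ₁ + sin φ₂, √((cos φ₁ + Bx)² + By²)) = -52.25748°
λₘ = λ₁ + atan2(By, cos φ₁ + Bx) = -42.18641°

42.186°W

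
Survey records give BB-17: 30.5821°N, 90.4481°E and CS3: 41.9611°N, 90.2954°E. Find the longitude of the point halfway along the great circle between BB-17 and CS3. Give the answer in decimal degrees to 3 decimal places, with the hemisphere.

90.377°E

Bx = cos φ₂ cos Δλ = 0.743596,  By = cos φ₂ sin Δλ = -0.001982
φₘ = atan2(sin φ₁ + sin φ₂, √((cos φ₁ + Bx)² + By²)) = 36.27162°
λₘ = λ₁ + atan2(By, cos φ₁ + Bx) = 90.37733°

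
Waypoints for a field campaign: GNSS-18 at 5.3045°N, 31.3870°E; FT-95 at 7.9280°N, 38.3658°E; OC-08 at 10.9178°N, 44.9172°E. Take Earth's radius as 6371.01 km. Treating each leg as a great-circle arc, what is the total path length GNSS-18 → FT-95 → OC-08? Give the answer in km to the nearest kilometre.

GNSS-18→FT-95: c = 0.129355 rad, d = 824.12 km
FT-95→OC-08: c = 0.124272 rad, d = 791.74 km
Total = 824.12 + 791.74 = 1615.86 km

1616 km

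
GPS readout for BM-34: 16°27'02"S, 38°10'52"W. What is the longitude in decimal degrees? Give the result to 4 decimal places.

38° + 10′/60 + 52″/3600 = 38 + 0.16667 + 0.01444 = 38.1811°

38.1811°W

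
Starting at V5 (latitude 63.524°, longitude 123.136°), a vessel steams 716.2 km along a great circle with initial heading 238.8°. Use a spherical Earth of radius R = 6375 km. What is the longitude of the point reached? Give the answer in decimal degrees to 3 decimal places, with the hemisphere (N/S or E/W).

δ = d/R = 716.2/6375 = 0.112345 rad
φ₂ = arcsin(sin φ₁ cos δ + cos φ₁ sin δ cos θ)
   = arcsin(0.89512·0.99370 + 0.44582·0.11211·-0.51803) = 59.72174°
λ₂ = λ₁ + atan2(sin θ sin δ cos φ₁, cos δ − sin φ₁ sin φ₂) = 112.17211°

112.172°E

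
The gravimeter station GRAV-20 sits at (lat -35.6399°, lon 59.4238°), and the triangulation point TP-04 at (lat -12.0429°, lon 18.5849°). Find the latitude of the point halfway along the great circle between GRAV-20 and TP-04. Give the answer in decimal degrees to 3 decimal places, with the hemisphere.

25.233°S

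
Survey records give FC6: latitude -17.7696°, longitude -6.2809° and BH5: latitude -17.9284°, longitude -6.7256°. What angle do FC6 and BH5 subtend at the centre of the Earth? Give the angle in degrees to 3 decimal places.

Δφ = -0.1588°,  Δλ = -0.4447°
a = sin²(Δφ/2) + cos φ₁ cos φ₂ sin²(Δλ/2) = 0.000016
c = 2·arcsin(√a) = 0.007891 rad = 0.4521°

0.452°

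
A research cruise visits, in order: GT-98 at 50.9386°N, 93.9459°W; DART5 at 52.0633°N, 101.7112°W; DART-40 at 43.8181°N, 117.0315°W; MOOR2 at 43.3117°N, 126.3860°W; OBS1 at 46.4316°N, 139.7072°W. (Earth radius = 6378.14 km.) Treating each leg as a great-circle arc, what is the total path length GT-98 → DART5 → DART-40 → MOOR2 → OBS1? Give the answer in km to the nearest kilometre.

3874 km

GT-98→DART5: c = 0.086575 rad, d = 552.19 km
DART5→DART-40: c = 0.228974 rad, d = 1460.43 km
DART-40→MOOR2: c = 0.118568 rad, d = 756.24 km
MOOR2→OBS1: c = 0.173281 rad, d = 1105.21 km
Total = 552.19 + 1460.43 + 756.24 + 1105.21 = 3874.08 km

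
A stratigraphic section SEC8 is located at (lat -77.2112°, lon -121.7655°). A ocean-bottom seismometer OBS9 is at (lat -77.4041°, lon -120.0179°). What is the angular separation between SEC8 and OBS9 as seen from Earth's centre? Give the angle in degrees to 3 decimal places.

Δφ = -0.1929°,  Δλ = 1.7476°
a = sin²(Δφ/2) + cos φ₁ cos φ₂ sin²(Δλ/2) = 0.000014
c = 2·arcsin(√a) = 0.007499 rad = 0.4297°

0.430°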